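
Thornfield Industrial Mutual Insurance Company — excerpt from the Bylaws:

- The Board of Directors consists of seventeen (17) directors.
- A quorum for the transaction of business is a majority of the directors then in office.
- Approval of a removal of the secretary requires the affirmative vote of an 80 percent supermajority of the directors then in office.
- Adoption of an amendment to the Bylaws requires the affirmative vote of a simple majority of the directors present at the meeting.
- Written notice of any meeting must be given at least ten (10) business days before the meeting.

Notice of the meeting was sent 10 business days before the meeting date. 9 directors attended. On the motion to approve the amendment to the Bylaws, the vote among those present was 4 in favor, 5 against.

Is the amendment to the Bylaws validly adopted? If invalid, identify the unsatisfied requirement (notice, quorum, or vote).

Notice: 10 business days given; 10 required (10 ≥ 10). Satisfied.
Quorum: 9 present; quorum is 9. Satisfied.
Vote: the amendment to the Bylaws requires a majority of the directors present (9). A majority of 9 is 5, so 5 affirmative votes are needed; 4 voted in favor. Not satisfied.

Invalid — vote requirement not satisfied.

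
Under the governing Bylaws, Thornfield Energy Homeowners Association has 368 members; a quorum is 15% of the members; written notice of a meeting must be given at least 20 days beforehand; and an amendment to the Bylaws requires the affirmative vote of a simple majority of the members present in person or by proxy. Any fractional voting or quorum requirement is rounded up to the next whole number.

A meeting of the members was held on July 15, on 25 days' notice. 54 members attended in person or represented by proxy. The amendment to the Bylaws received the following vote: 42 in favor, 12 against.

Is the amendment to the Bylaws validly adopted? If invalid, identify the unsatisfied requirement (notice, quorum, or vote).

Invalid — quorum requirement not satisfied.

Notice: 25 days given; 20 required. Satisfied.
Quorum: 15% of 368 = 55.20, rounded up to 56; 54 present. Not satisfied.
Vote: requires a majority of those present (54); a majority of 54 is 28, so 28 needed; 42 in favor. Satisfied.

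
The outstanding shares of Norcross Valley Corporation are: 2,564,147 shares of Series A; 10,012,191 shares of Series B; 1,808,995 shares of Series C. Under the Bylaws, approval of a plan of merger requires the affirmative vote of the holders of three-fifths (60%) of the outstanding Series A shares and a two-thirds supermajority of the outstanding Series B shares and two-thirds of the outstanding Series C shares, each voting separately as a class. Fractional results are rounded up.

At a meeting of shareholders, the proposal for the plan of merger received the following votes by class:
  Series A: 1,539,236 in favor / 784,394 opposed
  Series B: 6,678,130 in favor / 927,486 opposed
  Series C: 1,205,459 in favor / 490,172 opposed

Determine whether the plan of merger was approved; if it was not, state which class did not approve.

Not approved — the Series C shares did not give the required vote.

Series A: 3/5 of 2564147 = 1538488.20, rounded up to 1538489; 1,538,489 required, 1,539,236 in favor — approved.
Series B: 2/3 of 10012191 = 6674794; 6,674,794 required, 6,678,130 in favor — approved.
Series C: 2/3 of 1808995 = 1205996.67, rounded up to 1205997; 1,205,997 required, 1,205,459 in favor — not approved.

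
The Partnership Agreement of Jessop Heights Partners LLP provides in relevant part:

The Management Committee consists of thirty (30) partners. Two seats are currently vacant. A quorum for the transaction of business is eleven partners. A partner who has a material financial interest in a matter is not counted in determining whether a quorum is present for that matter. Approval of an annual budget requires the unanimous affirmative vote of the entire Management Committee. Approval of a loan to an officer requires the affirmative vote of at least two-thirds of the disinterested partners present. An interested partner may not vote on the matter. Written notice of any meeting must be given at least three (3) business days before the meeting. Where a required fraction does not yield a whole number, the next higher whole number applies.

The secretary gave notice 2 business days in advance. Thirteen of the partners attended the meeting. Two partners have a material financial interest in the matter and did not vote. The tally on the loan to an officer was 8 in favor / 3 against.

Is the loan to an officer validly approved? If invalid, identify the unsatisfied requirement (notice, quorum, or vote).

Notice: 2 business days given; 3 required (2 < 3). Not satisfied.
Quorum: 13 present, but the 2 interested partners do not count, leaving 11. Quorum is 11. Satisfied.
Vote: the loan to an officer requires two-thirds of the disinterested partners present (13 − 2 = 11). 2/3 of 11 = 7.33, rounded up to 8, so 8 affirmative votes are needed; 8 voted in favor. Satisfied.

Invalid — notice requirement not satisfied.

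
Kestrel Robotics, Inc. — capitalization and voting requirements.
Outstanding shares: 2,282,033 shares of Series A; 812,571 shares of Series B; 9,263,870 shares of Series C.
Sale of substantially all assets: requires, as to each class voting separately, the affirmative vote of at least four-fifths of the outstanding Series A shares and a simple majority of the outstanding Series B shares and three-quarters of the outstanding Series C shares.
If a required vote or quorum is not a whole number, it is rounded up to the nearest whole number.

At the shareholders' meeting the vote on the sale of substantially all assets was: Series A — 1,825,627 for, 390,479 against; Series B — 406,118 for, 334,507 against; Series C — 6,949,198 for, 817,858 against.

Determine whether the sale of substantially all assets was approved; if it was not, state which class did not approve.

Series A: 4/5 of 2282033 = 1825626.40, rounded up to 1825627; 1,825,627 required, 1,825,627 in favor — approved.
Series B: a majority of 812571 is 406286; 406,286 required, 406,118 in favor — not approved.
Series C: 3/4 of 9263870 = 6947902.50, rounded up to 6947903; 6,947,903 required, 6,949,198 in favor — approved.

Not approved — the Series B shares did not give the required vote.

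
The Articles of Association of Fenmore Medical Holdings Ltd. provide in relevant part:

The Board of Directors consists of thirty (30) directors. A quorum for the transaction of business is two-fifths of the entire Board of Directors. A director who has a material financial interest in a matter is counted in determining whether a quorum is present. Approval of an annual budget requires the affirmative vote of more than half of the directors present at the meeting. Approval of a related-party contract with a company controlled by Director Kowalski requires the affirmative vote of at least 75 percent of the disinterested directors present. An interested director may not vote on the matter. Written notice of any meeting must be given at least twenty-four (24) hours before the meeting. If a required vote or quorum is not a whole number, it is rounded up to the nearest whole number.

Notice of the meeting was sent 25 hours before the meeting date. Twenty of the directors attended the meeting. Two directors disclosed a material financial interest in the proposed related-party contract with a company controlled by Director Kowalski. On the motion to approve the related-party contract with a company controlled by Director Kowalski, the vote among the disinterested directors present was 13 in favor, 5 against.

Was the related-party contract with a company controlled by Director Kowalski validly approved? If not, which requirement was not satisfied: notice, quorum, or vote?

Invalid — vote requirement not satisfied.

Notice: 25 hours given; 24 required (25 ≥ 24). Satisfied.
Quorum: 20 present (interested directors count toward quorum); quorum is 12. Satisfied.
Vote: the related-party contract with a company controlled by Director Kowalski requires three-fourths of the disinterested directors present (20 − 2 = 18). 3/4 of 18 = 13.50, rounded up to 14, so 14 affirmative votes are needed; 13 voted in favor. Not satisfied.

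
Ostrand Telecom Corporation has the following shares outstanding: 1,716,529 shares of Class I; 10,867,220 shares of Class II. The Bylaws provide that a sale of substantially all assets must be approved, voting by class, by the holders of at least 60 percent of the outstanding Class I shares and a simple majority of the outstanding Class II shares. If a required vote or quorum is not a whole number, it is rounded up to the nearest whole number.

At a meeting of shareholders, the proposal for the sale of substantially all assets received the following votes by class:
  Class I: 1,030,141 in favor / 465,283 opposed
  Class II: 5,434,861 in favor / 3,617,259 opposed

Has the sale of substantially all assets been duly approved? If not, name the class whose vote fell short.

Class I: 3/5 of 1716529 = 1029917.40, rounded up to 1029918; 1,029,918 required, 1,030,141 in favor — approved.
Class II: a majority of 10867220 is 5433611; 5,433,611 required, 5,434,861 in favor — approved.

Approved — every class gave the required vote.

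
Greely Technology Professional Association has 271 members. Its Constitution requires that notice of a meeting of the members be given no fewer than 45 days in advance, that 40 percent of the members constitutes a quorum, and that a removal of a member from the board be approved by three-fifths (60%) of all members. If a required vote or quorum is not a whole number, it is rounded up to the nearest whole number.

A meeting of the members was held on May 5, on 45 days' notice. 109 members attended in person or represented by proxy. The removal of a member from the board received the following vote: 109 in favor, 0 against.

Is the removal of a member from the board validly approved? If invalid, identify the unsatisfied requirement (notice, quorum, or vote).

Invalid — vote requirement not satisfied.

Notice: 45 days given; 45 required. Satisfied.
Quorum: 40% of 271 = 108.40, rounded up to 109; 109 present. Satisfied.
Vote: requires three-fifths of all members (271); 3/5 of 271 = 162.60, rounded up to 163, so 163 needed; 109 in favor. Not satisfied.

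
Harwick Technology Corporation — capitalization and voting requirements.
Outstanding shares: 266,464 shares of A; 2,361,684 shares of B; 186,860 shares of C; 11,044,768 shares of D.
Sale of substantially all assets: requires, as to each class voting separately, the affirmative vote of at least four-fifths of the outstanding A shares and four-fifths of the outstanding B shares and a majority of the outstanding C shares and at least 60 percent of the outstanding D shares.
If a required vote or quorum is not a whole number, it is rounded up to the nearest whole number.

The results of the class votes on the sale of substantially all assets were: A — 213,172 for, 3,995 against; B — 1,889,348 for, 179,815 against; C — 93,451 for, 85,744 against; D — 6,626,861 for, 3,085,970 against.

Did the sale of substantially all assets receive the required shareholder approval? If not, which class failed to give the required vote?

Approved — every class gave the required vote.

A: 4/5 of 266464 = 213171.20, rounded up to 213172; 213,172 required, 213,172 in favor — approved.
B: 4/5 of 2361684 = 1889347.20, rounded up to 1889348; 1,889,348 required, 1,889,348 in favor — approved.
C: a majority of 186860 is 93431; 93,431 required, 93,451 in favor — approved.
D: 3/5 of 11044768 = 6626860.80, rounded up to 6626861; 6,626,861 required, 6,626,861 in favor — approved.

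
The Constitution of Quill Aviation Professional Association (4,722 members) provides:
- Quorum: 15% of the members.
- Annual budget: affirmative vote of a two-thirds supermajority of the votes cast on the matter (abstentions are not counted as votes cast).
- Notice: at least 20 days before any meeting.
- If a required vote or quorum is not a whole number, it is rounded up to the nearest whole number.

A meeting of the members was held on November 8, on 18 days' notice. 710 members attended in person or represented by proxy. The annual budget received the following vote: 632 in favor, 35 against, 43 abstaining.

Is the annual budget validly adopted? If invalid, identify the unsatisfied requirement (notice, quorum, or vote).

Notice: 18 days given; 20 required. Not satisfied.
Quorum: 15% of 4,722 = 708.30, rounded up to 709; 710 present. Satisfied.
Vote: requires two-thirds of the votes cast (710 − 43 abstaining = 667); 2/3 of 667 = 444.67, rounded up to 445, so 445 needed; 632 in favor. Satisfied.

Invalid — notice requirement not satisfied.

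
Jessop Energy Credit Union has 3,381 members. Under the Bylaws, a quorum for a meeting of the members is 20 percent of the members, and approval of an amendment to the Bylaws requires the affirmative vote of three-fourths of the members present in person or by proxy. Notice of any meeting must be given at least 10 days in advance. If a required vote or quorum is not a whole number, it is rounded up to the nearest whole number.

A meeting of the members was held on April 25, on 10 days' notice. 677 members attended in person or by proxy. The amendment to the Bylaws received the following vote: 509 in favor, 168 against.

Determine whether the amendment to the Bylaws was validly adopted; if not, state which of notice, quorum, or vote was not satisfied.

Valid — all requirements satisfied.

Notice: 10 days given; 10 required. Satisfied.
Quorum: 20% of 3,381 = 676.20, rounded up to 677; 677 present. Satisfied.
Vote: requires three-fourths of those present (677); 3/4 of 677 = 507.75, rounded up to 508, so 508 needed; 509 in favor. Satisfied.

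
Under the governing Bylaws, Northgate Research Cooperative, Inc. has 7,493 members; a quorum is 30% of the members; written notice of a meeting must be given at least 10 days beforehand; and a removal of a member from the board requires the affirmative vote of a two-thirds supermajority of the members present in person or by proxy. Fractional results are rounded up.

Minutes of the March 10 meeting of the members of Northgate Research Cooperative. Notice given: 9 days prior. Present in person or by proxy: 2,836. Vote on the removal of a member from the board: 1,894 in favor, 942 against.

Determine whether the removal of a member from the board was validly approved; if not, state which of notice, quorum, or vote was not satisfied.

Notice: 9 days given; 10 required. Not satisfied.
Quorum: 30% of 7,493 = 2,247.90, rounded up to 2,248; 2,836 present. Satisfied.
Vote: requires two-thirds of those present (2,836); 2/3 of 2836 = 1890.67, rounded up to 1891, so 1,891 needed; 1,894 in favor. Satisfied.

Invalid — notice requirement not satisfied.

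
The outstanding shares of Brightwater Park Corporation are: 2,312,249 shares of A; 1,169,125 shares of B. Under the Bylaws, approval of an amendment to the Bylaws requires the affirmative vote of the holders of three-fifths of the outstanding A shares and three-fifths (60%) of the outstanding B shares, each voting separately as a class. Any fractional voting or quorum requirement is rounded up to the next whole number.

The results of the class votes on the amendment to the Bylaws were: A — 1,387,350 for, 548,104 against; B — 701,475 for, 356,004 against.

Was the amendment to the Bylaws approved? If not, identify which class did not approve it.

A: 3/5 of 2312249 = 1387349.40, rounded up to 1387350; 1,387,350 required, 1,387,350 in favor — approved.
B: 3/5 of 1169125 = 701475; 701,475 required, 701,475 in favor — approved.

Approved — every class gave the required vote.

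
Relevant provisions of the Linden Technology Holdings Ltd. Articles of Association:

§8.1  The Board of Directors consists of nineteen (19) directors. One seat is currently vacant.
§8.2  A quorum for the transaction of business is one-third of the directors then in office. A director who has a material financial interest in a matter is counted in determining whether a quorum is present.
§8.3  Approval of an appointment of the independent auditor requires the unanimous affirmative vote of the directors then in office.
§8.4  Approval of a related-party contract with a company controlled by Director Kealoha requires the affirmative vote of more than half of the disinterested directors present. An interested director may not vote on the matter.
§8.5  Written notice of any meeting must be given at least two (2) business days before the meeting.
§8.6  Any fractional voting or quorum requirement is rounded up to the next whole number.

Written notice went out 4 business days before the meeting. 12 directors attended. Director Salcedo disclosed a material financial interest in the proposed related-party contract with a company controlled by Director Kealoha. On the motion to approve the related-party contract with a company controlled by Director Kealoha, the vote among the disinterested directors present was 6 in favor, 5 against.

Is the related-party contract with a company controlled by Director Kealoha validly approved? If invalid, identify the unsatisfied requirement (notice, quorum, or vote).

Notice: 4 business days given; 2 required (4 ≥ 2). Satisfied.
Quorum: 12 present (interested directors count toward quorum); quorum is 6. Satisfied.
Vote: the related-party contract with a company controlled by Director Kealoha requires a majority of the disinterested directors present (12 − 1 = 11). A majority of 11 is 6, so 6 affirmative votes are needed; 6 voted in favor. Satisfied.

Valid — all requirements satisfied.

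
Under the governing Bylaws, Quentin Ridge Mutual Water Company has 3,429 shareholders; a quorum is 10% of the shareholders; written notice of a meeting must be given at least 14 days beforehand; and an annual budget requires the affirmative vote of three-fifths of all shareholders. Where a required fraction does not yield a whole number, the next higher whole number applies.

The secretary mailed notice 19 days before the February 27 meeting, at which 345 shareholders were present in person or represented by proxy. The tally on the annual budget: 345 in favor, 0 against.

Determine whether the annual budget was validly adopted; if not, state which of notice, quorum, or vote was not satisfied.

Notice: 19 days given; 14 required. Satisfied.
Quorum: 10% of 3,429 = 342.90, rounded up to 343; 345 present. Satisfied.
Vote: requires three-fifths of all shareholders (3,429); 3/5 of 3429 = 2057.40, rounded up to 2058, so 2,058 needed; 345 in favor. Not satisfied.

Invalid — vote requirement not satisfied.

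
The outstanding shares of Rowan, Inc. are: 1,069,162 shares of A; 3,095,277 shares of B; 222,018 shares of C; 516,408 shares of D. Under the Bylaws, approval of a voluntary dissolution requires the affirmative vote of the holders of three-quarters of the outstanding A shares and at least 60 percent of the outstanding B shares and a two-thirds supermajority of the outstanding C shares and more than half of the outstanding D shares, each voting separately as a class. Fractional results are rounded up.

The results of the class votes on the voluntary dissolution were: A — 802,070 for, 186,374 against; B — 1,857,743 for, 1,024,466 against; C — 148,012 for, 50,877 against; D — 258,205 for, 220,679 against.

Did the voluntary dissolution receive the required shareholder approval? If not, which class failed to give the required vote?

Approved — every class gave the required vote.

A: 3/4 of 1069162 = 801871.50, rounded up to 801872; 801,872 required, 802,070 in favor — approved.
B: 3/5 of 3095277 = 1857166.20, rounded up to 1857167; 1,857,167 required, 1,857,743 in favor — approved.
C: 2/3 of 222018 = 148012; 148,012 required, 148,012 in favor — approved.
D: a majority of 516408 is 258205; 258,205 required, 258,205 in favor — approved.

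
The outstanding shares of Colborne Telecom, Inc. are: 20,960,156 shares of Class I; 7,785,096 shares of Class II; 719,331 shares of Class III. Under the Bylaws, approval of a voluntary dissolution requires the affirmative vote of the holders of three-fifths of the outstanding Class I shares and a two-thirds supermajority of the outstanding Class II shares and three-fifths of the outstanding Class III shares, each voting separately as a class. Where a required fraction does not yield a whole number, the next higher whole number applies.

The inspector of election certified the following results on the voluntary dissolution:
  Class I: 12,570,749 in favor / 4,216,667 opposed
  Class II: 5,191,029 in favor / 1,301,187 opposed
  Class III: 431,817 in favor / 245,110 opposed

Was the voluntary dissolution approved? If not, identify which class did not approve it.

Not approved — the Class I shares did not give the required vote.

Class I: 3/5 of 20960156 = 12576093.60, rounded up to 12576094; 12,576,094 required, 12,570,749 in favor — not approved.
Class II: 2/3 of 7785096 = 5190064; 5,190,064 required, 5,191,029 in favor — approved.
Class III: 3/5 of 719331 = 431598.60, rounded up to 431599; 431,599 required, 431,817 in favor — approved.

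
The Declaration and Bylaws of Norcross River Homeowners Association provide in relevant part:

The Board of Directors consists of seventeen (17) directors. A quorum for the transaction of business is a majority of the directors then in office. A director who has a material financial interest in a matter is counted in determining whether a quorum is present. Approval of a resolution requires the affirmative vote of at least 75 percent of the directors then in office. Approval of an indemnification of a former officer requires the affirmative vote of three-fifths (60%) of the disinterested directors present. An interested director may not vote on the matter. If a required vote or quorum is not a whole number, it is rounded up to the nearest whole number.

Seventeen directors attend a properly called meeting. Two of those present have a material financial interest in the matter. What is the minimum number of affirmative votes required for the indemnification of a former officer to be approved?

The indemnification of a former officer requires three-fifths of the disinterested directors present (17 − 2 = 15).
3/5 of 15 = 9.

9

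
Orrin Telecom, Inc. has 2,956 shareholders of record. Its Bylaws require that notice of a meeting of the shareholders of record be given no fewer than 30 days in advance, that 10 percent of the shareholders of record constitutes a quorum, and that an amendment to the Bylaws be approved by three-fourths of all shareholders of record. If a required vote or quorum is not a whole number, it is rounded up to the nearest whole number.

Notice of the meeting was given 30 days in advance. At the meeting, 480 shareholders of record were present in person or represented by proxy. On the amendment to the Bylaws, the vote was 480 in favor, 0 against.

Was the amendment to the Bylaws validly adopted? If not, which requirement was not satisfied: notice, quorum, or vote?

Invalid — vote requirement not satisfied.

Notice: 30 days given; 30 required. Satisfied.
Quorum: 10% of 2,956 = 295.60, rounded up to 296; 480 present. Satisfied.
Vote: requires three-fourths of all shareholders of record (2,956); 3/4 of 2956 = 2217, so 2,217 needed; 480 in favor. Not satisfied.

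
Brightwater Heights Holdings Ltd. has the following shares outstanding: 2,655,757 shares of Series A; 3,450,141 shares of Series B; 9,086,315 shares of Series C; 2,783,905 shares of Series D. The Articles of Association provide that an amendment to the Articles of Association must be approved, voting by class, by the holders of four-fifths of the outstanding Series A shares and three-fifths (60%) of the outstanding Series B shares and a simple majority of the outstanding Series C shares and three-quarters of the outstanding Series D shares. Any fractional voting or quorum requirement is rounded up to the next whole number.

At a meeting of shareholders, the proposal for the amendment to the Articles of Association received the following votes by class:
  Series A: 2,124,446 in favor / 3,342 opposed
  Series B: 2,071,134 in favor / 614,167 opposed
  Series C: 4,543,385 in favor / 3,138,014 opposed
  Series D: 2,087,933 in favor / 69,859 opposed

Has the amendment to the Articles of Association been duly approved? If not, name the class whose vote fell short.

Series A: 4/5 of 2655757 = 2124605.60, rounded up to 2124606; 2,124,606 required, 2,124,446 in favor — not approved.
Series B: 3/5 of 3450141 = 2070084.60, rounded up to 2070085; 2,070,085 required, 2,071,134 in favor — approved.
Series C: a majority of 9086315 is 4543158; 4,543,158 required, 4,543,385 in favor — approved.
Series D: 3/4 of 2783905 = 2087928.75, rounded up to 2087929; 2,087,929 required, 2,087,933 in favor — approved.

Not approved — the Series A shares did not give the required vote.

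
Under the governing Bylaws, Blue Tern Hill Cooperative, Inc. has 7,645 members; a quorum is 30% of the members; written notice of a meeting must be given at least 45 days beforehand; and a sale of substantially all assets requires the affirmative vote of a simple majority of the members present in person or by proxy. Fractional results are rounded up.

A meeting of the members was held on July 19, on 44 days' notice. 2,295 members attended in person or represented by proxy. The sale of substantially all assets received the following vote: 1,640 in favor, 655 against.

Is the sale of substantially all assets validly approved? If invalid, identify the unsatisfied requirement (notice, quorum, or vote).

Invalid — notice requirement not satisfied.

Notice: 44 days given; 45 required. Not satisfied.
Quorum: 30% of 7,645 = 2,293.50, rounded up to 2,294; 2,295 present. Satisfied.
Vote: requires a majority of those present (2,295); a majority of 2295 is 1148, so 1,148 needed; 1,640 in favor. Satisfied.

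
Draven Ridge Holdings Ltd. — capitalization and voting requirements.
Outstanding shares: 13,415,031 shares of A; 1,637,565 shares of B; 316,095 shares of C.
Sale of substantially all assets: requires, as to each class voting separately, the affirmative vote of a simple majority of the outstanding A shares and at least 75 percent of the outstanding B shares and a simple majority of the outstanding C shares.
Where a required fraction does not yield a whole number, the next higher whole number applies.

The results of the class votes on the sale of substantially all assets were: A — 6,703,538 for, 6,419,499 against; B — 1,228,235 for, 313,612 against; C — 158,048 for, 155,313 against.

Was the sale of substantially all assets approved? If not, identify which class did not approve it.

A: a majority of 13415031 is 6707516; 6,707,516 required, 6,703,538 in favor — not approved.
B: 3/4 of 1637565 = 1228173.75, rounded up to 1228174; 1,228,174 required, 1,228,235 in favor — approved.
C: a majority of 316095 is 158048; 158,048 required, 158,048 in favor — approved.

Not approved — the A shares did not give the required vote.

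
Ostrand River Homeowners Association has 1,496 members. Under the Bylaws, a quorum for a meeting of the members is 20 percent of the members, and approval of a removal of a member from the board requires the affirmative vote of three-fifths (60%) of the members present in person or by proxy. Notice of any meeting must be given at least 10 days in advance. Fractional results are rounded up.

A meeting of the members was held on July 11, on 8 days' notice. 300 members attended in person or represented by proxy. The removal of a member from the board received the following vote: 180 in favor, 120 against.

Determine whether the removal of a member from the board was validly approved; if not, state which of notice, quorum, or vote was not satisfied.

Notice: 8 days given; 10 required. Not satisfied.
Quorum: 20% of 1,496 = 299.20, rounded up to 300; 300 present. Satisfied.
Vote: requires three-fifths of those present (300); 3/5 of 300 = 180, so 180 needed; 180 in favor. Satisfied.

Invalid — notice requirement not satisfied.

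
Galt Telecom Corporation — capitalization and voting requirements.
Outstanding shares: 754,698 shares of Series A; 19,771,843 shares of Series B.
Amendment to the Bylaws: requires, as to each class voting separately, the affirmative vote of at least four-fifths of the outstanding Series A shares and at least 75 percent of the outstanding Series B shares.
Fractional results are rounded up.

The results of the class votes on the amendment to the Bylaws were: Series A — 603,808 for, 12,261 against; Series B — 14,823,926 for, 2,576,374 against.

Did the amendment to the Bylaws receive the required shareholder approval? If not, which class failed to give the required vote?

Not approved — the Series B shares did not give the required vote.

Series A: 4/5 of 754698 = 603758.40, rounded up to 603759; 603,759 required, 603,808 in favor — approved.
Series B: 3/4 of 19771843 = 14828882.25, rounded up to 14828883; 14,828,883 required, 14,823,926 in favor — not approved.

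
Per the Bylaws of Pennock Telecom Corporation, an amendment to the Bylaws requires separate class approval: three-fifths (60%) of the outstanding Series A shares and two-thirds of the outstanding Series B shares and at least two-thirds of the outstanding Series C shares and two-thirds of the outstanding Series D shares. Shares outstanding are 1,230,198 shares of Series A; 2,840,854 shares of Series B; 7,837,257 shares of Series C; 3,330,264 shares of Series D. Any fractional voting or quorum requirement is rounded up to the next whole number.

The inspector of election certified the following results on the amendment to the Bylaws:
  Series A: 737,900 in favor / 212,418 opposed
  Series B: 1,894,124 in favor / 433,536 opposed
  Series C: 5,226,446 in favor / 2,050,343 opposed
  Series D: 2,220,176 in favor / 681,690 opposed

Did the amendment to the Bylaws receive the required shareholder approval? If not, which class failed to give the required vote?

Series A: 3/5 of 1230198 = 738118.80, rounded up to 738119; 738,119 required, 737,900 in favor — not approved.
Series B: 2/3 of 2840854 = 1893902.67, rounded up to 1893903; 1,893,903 required, 1,894,124 in favor — approved.
Series C: 2/3 of 7837257 = 5224838; 5,224,838 required, 5,226,446 in favor — approved.
Series D: 2/3 of 3330264 = 2220176; 2,220,176 required, 2,220,176 in favor — approved.

Not approved — the Series A shares did not give the required vote.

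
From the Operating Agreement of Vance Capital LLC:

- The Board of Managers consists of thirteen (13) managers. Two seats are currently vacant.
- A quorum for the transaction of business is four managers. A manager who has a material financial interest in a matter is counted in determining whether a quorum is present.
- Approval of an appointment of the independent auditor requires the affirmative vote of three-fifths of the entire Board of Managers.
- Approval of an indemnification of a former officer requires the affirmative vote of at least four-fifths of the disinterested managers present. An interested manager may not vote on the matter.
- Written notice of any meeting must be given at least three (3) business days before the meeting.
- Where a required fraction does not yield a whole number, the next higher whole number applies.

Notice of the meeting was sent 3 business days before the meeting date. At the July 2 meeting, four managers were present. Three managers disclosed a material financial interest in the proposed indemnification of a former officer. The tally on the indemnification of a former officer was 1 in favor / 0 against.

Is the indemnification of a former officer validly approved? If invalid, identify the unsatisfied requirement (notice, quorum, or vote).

Valid — all requirements satisfied.

Notice: 3 business days given; 3 required (3 ≥ 3). Satisfied.
Quorum: 4 present (interested managers count toward quorum); quorum is 4. Satisfied.
Vote: the indemnification of a former officer requires four-fifths of the disinterested managers present (4 − 3 = 1). 4/5 of 1 = 0.80, rounded up to 1, so 1 affirmative vote is needed; 1 voted in favor. Satisfied.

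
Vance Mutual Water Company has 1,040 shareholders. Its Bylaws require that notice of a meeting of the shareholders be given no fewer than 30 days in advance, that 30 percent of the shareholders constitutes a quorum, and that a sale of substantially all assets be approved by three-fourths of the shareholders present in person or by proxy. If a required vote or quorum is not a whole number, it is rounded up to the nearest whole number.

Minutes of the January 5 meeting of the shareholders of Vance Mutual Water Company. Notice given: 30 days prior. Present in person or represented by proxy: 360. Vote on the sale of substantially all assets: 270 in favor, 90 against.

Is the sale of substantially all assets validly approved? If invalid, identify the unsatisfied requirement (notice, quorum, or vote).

Valid — all requirements satisfied.

Notice: 30 days given; 30 required. Satisfied.
Quorum: 30% of 1,040 = 312; 360 present. Satisfied.
Vote: requires three-fourths of those present (360); 3/4 of 360 = 270, so 270 needed; 270 in favor. Satisfied.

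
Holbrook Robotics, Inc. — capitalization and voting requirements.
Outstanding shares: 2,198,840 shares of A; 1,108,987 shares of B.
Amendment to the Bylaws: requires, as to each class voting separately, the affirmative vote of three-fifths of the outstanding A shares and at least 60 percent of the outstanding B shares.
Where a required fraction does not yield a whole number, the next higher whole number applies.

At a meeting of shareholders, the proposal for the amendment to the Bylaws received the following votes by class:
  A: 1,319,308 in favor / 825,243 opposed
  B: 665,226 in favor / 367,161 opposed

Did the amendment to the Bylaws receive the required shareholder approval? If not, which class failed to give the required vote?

Not approved — the B shares did not give the required vote.

A: 3/5 of 2198840 = 1319304; 1,319,304 required, 1,319,308 in favor — approved.
B: 3/5 of 1108987 = 665392.20, rounded up to 665393; 665,393 required, 665,226 in favor — not approved.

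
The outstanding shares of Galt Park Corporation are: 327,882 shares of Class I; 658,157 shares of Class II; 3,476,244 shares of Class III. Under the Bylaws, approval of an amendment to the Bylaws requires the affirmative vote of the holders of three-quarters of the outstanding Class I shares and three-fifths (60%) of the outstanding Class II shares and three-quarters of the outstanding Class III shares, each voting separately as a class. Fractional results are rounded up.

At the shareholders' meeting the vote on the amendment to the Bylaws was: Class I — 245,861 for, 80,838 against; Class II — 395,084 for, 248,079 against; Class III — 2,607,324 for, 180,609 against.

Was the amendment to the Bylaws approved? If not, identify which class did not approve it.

Class I: 3/4 of 327882 = 245911.50, rounded up to 245912; 245,912 required, 245,861 in favor — not approved.
Class II: 3/5 of 658157 = 394894.20, rounded up to 394895; 394,895 required, 395,084 in favor — approved.
Class III: 3/4 of 3476244 = 2607183; 2,607,183 required, 2,607,324 in favor — approved.

Not approved — the Class I shares did not give the required vote.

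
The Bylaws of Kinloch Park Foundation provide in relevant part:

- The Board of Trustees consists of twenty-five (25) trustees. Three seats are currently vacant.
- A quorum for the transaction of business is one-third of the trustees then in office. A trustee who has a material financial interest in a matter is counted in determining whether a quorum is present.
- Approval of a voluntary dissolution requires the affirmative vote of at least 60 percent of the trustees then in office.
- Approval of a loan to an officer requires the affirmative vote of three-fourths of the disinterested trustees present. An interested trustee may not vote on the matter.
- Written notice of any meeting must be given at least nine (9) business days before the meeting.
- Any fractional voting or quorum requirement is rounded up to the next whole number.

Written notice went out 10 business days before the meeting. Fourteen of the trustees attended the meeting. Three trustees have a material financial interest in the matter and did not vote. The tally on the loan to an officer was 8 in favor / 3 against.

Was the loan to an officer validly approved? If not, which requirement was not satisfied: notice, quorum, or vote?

Notice: 10 business days given; 9 required (10 ≥ 9). Satisfied.
Quorum: 14 present (interested trustees count toward quorum); quorum is 8. Satisfied.
Vote: the loan to an officer requires three-fourths of the disinterested trustees present (14 − 3 = 11). 3/4 of 11 = 8.25, rounded up to 9, so 9 affirmative votes are needed; 8 voted in favor. Not satisfied.

Invalid — vote requirement not satisfied.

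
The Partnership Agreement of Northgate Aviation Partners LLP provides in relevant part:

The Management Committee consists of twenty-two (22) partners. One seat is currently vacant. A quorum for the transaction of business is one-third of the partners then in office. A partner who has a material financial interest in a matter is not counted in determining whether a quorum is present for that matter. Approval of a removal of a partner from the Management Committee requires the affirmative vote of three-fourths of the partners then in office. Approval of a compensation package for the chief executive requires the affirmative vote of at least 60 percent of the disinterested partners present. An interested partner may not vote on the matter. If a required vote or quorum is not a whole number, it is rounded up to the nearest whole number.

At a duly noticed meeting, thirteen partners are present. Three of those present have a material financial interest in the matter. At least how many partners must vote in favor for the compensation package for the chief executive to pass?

6

The compensation package for the chief executive requires three-fifths of the disinterested partners present (13 − 3 = 10).
3/5 of 10 = 6.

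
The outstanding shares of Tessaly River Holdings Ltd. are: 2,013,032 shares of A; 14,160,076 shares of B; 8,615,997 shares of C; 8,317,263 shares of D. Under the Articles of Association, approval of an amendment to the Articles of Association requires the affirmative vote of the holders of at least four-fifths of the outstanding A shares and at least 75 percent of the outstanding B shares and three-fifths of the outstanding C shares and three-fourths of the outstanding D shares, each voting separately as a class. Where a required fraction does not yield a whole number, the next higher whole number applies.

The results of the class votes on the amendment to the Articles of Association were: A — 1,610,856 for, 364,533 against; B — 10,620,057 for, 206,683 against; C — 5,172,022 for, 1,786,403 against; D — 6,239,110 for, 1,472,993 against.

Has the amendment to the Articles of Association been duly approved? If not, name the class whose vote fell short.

A: 4/5 of 2013032 = 1610425.60, rounded up to 1610426; 1,610,426 required, 1,610,856 in favor — approved.
B: 3/4 of 14160076 = 10620057; 10,620,057 required, 10,620,057 in favor — approved.
C: 3/5 of 8615997 = 5169598.20, rounded up to 5169599; 5,169,599 required, 5,172,022 in favor — approved.
D: 3/4 of 8317263 = 6237947.25, rounded up to 6237948; 6,237,948 required, 6,239,110 in favor — approved.

Approved — every class gave the required vote.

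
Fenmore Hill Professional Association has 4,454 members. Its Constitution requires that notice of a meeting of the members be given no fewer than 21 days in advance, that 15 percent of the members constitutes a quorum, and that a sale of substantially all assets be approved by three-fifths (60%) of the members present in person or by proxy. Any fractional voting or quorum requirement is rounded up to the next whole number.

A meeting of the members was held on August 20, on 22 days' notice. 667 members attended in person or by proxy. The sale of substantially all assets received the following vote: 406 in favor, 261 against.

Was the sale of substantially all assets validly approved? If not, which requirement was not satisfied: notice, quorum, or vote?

Notice: 22 days given; 21 required. Satisfied.
Quorum: 15% of 4,454 = 668.10, rounded up to 669; 667 present. Not satisfied.
Vote: requires three-fifths of those present (667); 3/5 of 667 = 400.20, rounded up to 401, so 401 needed; 406 in favor. Satisfied.

Invalid — quorum requirement not satisfied.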